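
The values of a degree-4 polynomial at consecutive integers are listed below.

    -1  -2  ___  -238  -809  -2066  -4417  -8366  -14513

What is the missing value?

Using the last 6 terms:
Δ: -571, -1257, -2351, -3949, -6147
Δ²: -686, -1094, -1598, -2198
Δ³: -408, -504, -600
Δ⁴: -96, -96
Constant fourth difference = -96.
Extend backward: -408 + 96 = -312;  -686 + 312 = -374;  -571 + 374 = -197;  -238 + 197 = -41

-41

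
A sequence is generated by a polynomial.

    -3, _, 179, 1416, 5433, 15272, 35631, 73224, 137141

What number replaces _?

Using the last 7 terms:
1237, 4017, 9839, 20359, 37593, 63917
2780, 5822, 10520, 17234, 26324
3042, 4698, 6714, 9090
1656, 2016, 2376
360, 360
Constant fifth difference = 360.
Extend backward: 1656 − 360 = 1296;  3042 − 1296 = 1746;  2780 − 1746 = 1034;  1237 − 1034 = 203;  179 − 203 = -24

-24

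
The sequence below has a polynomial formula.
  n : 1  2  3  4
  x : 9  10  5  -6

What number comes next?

First differences: 1, -5, -11
Second differences: -6, -6
The second differences are constant (-6).
-11 − 6 = -17;  -6 − 17 = -23

-23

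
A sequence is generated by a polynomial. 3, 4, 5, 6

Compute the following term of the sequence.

First differences: 1  1  1
First differences constant at 1.
6 + 1 = 7

7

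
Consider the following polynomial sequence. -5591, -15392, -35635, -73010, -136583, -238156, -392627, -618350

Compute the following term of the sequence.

-937495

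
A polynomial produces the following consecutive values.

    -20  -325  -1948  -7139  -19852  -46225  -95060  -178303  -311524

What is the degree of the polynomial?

5

First differences: -305, -1623, -5191, -12713, -26373, -48835, -83243, -133221
Second differences: -1318, -3568, -7522, -13660, -22462, -34408, -49978
Third differences: -2250, -3954, -6138, -8802, -11946, -15570
Fourth differences: -1704, -2184, -2664, -3144, -3624
Fifth differences: -480, -480, -480, -480
The fifth differences are constant, so the polynomial has degree 5.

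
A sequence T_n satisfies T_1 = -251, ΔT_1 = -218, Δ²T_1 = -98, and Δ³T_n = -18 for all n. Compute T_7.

Build the table forward from the leading diagonal:
Δ³: -18  -18  -18  -18  -18  -18  -18
Δ²: -98  -116  -134  -152  -170  -188  -206
Δ: -218  -316  -432  -566  -718  -888  -1076
T: -251  -469  -785  -1217  -1783  -2501  -3389

-3389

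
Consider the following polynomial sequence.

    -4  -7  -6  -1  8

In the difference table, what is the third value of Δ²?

First differences: -3, 1, 5, 9
Second differences: 4, 4, 4

4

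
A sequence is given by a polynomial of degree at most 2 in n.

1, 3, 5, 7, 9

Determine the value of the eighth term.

15

2 , 2 , 2 , 2
Constant first difference = 2, so extend:
9 + 2 = 11
11 + 2 = 13
13 + 2 = 15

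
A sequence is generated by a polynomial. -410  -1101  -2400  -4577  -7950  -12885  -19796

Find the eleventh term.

-77160

First differences: -691 , -1299 , -2177 , -3373 , -4935 , -6911
Second differences: -608 , -878 , -1196 , -1562 , -1976
Third differences: -270 , -318 , -366 , -414
Fourth differences: -48 , -48 , -48
The fourth differences are constant (-48).
-414 − 48 = -462;  -1976 − 462 = -2438;  -6911 − 2438 = -9349;  -19796 − 9349 = -29145
-462 − 48 = -510;  -2438 − 510 = -2948;  -9349 − 2948 = -12297;  -29145 − 12297 = -41442
-510 − 48 = -558;  -2948 − 558 = -3506;  -12297 − 3506 = -15803;  -41442 − 15803 = -57245
-558 − 48 = -606;  -3506 − 606 = -4112;  -15803 − 4112 = -19915;  -57245 − 19915 = -77160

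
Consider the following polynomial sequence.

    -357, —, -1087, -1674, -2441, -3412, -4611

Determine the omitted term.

Using the last 5 terms:
First differences: -587  -767  -971  -1199
Second differences: -180  -204  -228
Third differences: -24  -24
Constant third difference = -24.
Extend backward: -180 + 24 = -156;  -587 + 156 = -431;  -1087 + 431 = -656

-656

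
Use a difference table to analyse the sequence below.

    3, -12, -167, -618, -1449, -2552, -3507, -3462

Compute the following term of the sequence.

-1013

D1: -15  -155  -451  -831  -1103  -955  45
D2: -140  -296  -380  -272  148  1000
D3: -156  -84  108  420  852
D4: 72  192  312  432
D5: 120  120  120
Fifth differences constant at 120.
432 + 120 = 552;  852 + 552 = 1404;  1000 + 1404 = 2404;  45 + 2404 = 2449;  -3462 + 2449 = -1013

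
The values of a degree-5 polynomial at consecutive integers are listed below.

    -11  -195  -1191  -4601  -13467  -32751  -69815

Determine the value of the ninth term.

-241611

D1: -184  -996  -3410  -8866  -19284  -37064
D2: -812  -2414  -5456  -10418  -17780
D3: -1602  -3042  -4962  -7362
D4: -1440  -1920  -2400
D5: -480  -480
Fifth differences constant at -480.
-2400 − 480 = -2880;  -7362 − 2880 = -10242;  -17780 − 10242 = -28022;  -37064 − 28022 = -65086;  -69815 − 65086 = -134901
-2880 − 480 = -3360;  -10242 − 3360 = -13602;  -28022 − 13602 = -41624;  -65086 − 41624 = -106710;  -134901 − 106710 = -241611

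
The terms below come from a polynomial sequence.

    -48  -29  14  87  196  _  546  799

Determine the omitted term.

Using the first 5 terms:
Δ: 19  43  73  109
Δ²: 24  30  36
Δ³: 6  6
Constant third difference = 6.
Extend forward: 36 + 6 = 42;  109 + 42 = 151;  196 + 151 = 347

347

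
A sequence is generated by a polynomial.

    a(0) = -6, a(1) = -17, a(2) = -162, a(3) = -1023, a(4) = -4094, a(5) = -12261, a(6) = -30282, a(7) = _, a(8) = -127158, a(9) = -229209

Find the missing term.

-65267

Using the first 7 terms:
First differences: -11  -145  -861  -3071  -8167  -18021
Second differences: -134  -716  -2210  -5096  -9854
Third differences: -582  -1494  -2886  -4758
Fourth differences: -912  -1392  -1872
Fifth differences: -480  -480
Constant fifth difference = -480.
Extend forward: -1872 − 480 = -2352;  -4758 − 2352 = -7110;  -9854 − 7110 = -16964;  -18021 − 16964 = -34985;  -30282 − 34985 = -65267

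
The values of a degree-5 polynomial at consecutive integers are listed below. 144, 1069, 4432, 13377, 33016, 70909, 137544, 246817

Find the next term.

Δ: 925, 3363, 8945, 19639, 37893, 66635, 109273
Δ²: 2438, 5582, 10694, 18254, 28742, 42638
Δ³: 3144, 5112, 7560, 10488, 13896
Δ⁴: 1968, 2448, 2928, 3408
Δ⁵: 480, 480, 480
Constant fifth difference = 480, so extend:
3408 + 480 = 3888;  13896 + 3888 = 17784;  42638 + 17784 = 60422;  109273 + 60422 = 169695;  246817 + 169695 = 416512

416512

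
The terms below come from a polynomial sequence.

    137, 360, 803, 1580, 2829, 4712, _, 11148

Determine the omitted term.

7415

Using the first 6 terms:
First differences: 223, 443, 777, 1249, 1883
Second differences: 220, 334, 472, 634
Third differences: 114, 138, 162
Fourth differences: 24, 24
Constant fourth difference = 24.
Extend forward: 162 + 24 = 186;  634 + 186 = 820;  1883 + 820 = 2703;  4712 + 2703 = 7415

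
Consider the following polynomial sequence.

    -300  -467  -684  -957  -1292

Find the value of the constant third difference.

D1: -167, -217, -273, -335
D2: -50, -56, -62
D3: -6, -6

-6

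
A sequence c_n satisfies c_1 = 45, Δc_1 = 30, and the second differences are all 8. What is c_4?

159

Build the table forward from the leading diagonal:
Second differences: 8  8  8  8
First differences: 30  38  46  54
c: 45  75  113  159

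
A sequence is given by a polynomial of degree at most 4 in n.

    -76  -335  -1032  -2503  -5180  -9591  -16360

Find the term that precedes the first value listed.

-15

First differences: -259, -697, -1471, -2677, -4411, -6769
Second differences: -438, -774, -1206, -1734, -2358
Third differences: -336, -432, -528, -624
Fourth differences: -96, -96, -96
The fourth differences are constant at -96.
Work back: -336 + 96 = -240;  -438 + 240 = -198;  -259 + 198 = -61;  -76 + 61 = -15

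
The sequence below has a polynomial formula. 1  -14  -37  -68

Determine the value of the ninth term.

-343

First differences: -15, -23, -31
Second differences: -8, -8
The second differences are constant (-8).
-31 − 8 = -39;  -68 − 39 = -107
-39 − 8 = -47;  -107 − 47 = -154
-47 − 8 = -55;  -154 − 55 = -209
-55 − 8 = -63;  -209 − 63 = -272
-63 − 8 = -71;  -272 − 71 = -343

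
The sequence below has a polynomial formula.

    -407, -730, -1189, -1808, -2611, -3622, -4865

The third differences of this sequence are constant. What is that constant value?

-24

Δ: -323, -459, -619, -803, -1011, -1243
Δ²: -136, -160, -184, -208, -232
Δ³: -24, -24, -24, -24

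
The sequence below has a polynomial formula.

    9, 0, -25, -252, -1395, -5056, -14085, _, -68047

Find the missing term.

-32940

Using the first 7 terms:
-9, -25, -227, -1143, -3661, -9029
-16, -202, -916, -2518, -5368
-186, -714, -1602, -2850
-528, -888, -1248
-360, -360
Constant fifth difference = -360.
Extend forward: -1248 − 360 = -1608;  -2850 − 1608 = -4458;  -5368 − 4458 = -9826;  -9029 − 9826 = -18855;  -14085 − 18855 = -32940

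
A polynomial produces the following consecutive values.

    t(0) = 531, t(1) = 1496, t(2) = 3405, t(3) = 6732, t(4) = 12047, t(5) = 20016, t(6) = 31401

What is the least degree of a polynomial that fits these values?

4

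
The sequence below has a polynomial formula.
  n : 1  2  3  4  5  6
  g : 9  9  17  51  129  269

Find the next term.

489

0, 8, 34, 78, 140
8, 26, 44, 62
18, 18, 18
Third differences constant at 18.
62 + 18 = 80;  140 + 80 = 220;  269 + 220 = 489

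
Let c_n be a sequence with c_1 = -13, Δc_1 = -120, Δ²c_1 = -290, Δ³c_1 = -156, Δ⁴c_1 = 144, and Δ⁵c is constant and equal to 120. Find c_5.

Build the table forward from the leading diagonal:
Fifth differences: 120  120  120  120  120
Fourth differences: 144  264  384  504  624
Third differences: -156  -12  252  636  1140
Second differences: -290  -446  -458  -206  430
First differences: -120  -410  -856  -1314  -1520
c: -13  -133  -543  -1399  -2713

-2713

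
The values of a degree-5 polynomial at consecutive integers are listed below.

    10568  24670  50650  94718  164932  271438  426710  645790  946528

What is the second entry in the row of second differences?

D1: 14102, 25980, 44068, 70214, 106506, 155272, 219080, 300738
D2: 11878, 18088, 26146, 36292, 48766, 63808, 81658
D3: 6210, 8058, 10146, 12474, 15042, 17850
D4: 1848, 2088, 2328, 2568, 2808
D5: 240, 240, 240, 240

18088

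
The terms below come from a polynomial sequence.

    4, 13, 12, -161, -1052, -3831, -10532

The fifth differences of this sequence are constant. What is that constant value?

-240

Δ: 9, -1, -173, -891, -2779, -6701
Δ²: -10, -172, -718, -1888, -3922
Δ³: -162, -546, -1170, -2034
Δ⁴: -384, -624, -864
Δ⁵: -240, -240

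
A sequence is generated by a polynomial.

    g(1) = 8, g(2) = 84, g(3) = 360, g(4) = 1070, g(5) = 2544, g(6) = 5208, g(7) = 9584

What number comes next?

16290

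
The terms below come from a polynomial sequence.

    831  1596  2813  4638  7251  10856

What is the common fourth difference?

24

D1: 765, 1217, 1825, 2613, 3605
D2: 452, 608, 788, 992
D3: 156, 180, 204
D4: 24, 24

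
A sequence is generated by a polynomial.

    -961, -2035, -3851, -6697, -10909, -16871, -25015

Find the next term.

-35821

First differences: -1074, -1816, -2846, -4212, -5962, -8144
Second differences: -742, -1030, -1366, -1750, -2182
Third differences: -288, -336, -384, -432
Fourth differences: -48, -48, -48
The fourth differences are constant (-48).
-432 − 48 = -480;  -2182 − 480 = -2662;  -8144 − 2662 = -10806;  -25015 − 10806 = -35821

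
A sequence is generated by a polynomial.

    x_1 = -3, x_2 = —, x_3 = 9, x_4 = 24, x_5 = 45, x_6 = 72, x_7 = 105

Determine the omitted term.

Using the last 5 terms:
15  21  27  33
6  6  6
Constant second difference = 6.
Extend backward: 15 − 6 = 9;  9 − 9 = 0

0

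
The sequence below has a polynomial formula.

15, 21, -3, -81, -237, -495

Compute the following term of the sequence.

6, -24, -78, -156, -258
-30, -54, -78, -102
-24, -24, -24
The third differences are constant (-24).
-102 − 24 = -126;  -258 − 126 = -384;  -495 − 384 = -879

-879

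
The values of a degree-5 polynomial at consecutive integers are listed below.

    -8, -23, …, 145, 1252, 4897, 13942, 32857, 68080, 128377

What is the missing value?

-38

Using the last 7 terms:
D1: 1107, 3645, 9045, 18915, 35223, 60297
D2: 2538, 5400, 9870, 16308, 25074
D3: 2862, 4470, 6438, 8766
D4: 1608, 1968, 2328
D5: 360, 360
Constant fifth difference = 360.
Extend backward: 1608 − 360 = 1248;  2862 − 1248 = 1614;  2538 − 1614 = 924;  1107 − 924 = 183;  145 − 183 = -38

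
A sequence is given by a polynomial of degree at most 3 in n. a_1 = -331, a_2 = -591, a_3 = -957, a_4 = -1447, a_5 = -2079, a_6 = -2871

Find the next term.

Δ: -260  -366  -490  -632  -792
Δ²: -106  -124  -142  -160
Δ³: -18  -18  -18
The third differences are constant (-18).
-160 − 18 = -178;  -792 − 178 = -970;  -2871 − 970 = -3841

-3841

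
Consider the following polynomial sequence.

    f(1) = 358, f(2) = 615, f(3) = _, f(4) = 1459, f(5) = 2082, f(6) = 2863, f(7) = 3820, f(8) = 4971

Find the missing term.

976

Using the last 5 terms:
D1: 623, 781, 957, 1151
D2: 158, 176, 194
D3: 18, 18
Constant third difference = 18.
Extend backward: 158 − 18 = 140;  623 − 140 = 483;  1459 − 483 = 976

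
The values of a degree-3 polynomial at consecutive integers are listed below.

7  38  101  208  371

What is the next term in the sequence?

602

First differences: 31 , 63 , 107 , 163
Second differences: 32 , 44 , 56
Third differences: 12 , 12
Third differences constant at 12.
56 + 12 = 68;  163 + 68 = 231;  371 + 231 = 602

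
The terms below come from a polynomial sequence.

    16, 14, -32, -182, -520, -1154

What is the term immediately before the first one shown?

10

First differences: -2, -46, -150, -338, -634
Second differences: -44, -104, -188, -296
Third differences: -60, -84, -108
Fourth differences: -24, -24
The fourth differences are constant at -24.
Work back: -60 + 24 = -36;  -44 + 36 = -8;  -2 + 8 = 6;  16 − 6 = 10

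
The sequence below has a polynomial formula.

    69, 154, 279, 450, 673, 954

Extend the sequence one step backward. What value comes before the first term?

18

85, 125, 171, 223, 281
40, 46, 52, 58
6, 6, 6
The third differences are constant at 6.
Work back: 40 − 6 = 34;  85 − 34 = 51;  69 − 51 = 18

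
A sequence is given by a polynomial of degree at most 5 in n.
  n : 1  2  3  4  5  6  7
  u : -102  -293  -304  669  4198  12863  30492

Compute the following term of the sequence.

First differences: -191 , -11 , 973 , 3529 , 8665 , 17629
Second differences: 180 , 984 , 2556 , 5136 , 8964
Third differences: 804 , 1572 , 2580 , 3828
Fourth differences: 768 , 1008 , 1248
Fifth differences: 240 , 240
Fifth differences constant at 240.
1248 + 240 = 1488;  3828 + 1488 = 5316;  8964 + 5316 = 14280;  17629 + 14280 = 31909;  30492 + 31909 = 62401

62401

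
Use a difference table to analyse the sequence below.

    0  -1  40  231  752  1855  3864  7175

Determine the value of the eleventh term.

29960

First differences: -1, 41, 191, 521, 1103, 2009, 3311
Second differences: 42, 150, 330, 582, 906, 1302
Third differences: 108, 180, 252, 324, 396
Fourth differences: 72, 72, 72, 72
The fourth differences are constant (72).
396 + 72 = 468;  1302 + 468 = 1770;  3311 + 1770 = 5081;  7175 + 5081 = 12256
468 + 72 = 540;  1770 + 540 = 2310;  5081 + 2310 = 7391;  12256 + 7391 = 19647
540 + 72 = 612;  2310 + 612 = 2922;  7391 + 2922 = 10313;  19647 + 10313 = 29960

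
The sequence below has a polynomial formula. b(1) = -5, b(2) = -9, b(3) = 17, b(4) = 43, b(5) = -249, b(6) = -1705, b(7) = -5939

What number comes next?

D1: -4 , 26 , 26 , -292 , -1456 , -4234
D2: 30 , 0 , -318 , -1164 , -2778
D3: -30 , -318 , -846 , -1614
D4: -288 , -528 , -768
D5: -240 , -240
Constant fifth difference = -240, so extend:
-768 − 240 = -1008;  -1614 − 1008 = -2622;  -2778 − 2622 = -5400;  -4234 − 5400 = -9634;  -5939 − 9634 = -15573

-15573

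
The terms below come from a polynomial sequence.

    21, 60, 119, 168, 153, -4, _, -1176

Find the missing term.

Using the first 6 terms:
Δ: 39, 59, 49, -15, -157
Δ²: 20, -10, -64, -142
Δ³: -30, -54, -78
Δ⁴: -24, -24
Constant fourth difference = -24.
Extend forward: -78 − 24 = -102;  -142 − 102 = -244;  -157 − 244 = -401;  -4 − 401 = -405

-405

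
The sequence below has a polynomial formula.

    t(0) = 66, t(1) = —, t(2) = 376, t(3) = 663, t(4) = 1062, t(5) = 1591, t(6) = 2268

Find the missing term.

Using the last 5 terms:
First differences: 287  399  529  677
Second differences: 112  130  148
Third differences: 18  18
Constant third difference = 18.
Extend backward: 112 − 18 = 94;  287 − 94 = 193;  376 − 193 = 183

183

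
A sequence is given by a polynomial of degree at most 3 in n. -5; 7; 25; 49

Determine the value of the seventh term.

157

Δ: 12, 18, 24
Δ²: 6, 6
The second differences are constant (6).
24 + 6 = 30;  49 + 30 = 79
30 + 6 = 36;  79 + 36 = 115
36 + 6 = 42;  115 + 42 = 157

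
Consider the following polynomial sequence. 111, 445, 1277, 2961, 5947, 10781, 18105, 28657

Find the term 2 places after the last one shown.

62877

334, 832, 1684, 2986, 4834, 7324, 10552
498, 852, 1302, 1848, 2490, 3228
354, 450, 546, 642, 738
96, 96, 96, 96
Fourth differences constant at 96.
738 + 96 = 834;  3228 + 834 = 4062;  10552 + 4062 = 14614;  28657 + 14614 = 43271
834 + 96 = 930;  4062 + 930 = 4992;  14614 + 4992 = 19606;  43271 + 19606 = 62877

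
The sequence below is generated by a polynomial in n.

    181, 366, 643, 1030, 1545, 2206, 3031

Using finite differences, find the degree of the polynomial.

185, 277, 387, 515, 661, 825
92, 110, 128, 146, 164
18, 18, 18, 18
The third differences are constant, so the polynomial has degree 3.

3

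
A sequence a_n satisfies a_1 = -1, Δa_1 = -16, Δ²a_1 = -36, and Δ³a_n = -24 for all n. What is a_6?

-681

Build the table forward from the leading diagonal:
Δ³: -24  -24  -24  -24  -24  -24
Δ²: -36  -60  -84  -108  -132  -156
Δ: -16  -52  -112  -196  -304  -436
a: -1  -17  -69  -181  -377  -681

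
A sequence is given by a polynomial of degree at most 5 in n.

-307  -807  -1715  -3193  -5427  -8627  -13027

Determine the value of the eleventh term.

-48147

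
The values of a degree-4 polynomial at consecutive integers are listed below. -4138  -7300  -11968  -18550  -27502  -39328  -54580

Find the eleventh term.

First differences: -3162 , -4668 , -6582 , -8952 , -11826 , -15252
Second differences: -1506 , -1914 , -2370 , -2874 , -3426
Third differences: -408 , -456 , -504 , -552
Fourth differences: -48 , -48 , -48
The fourth differences are constant (-48).
-552 − 48 = -600;  -3426 − 600 = -4026;  -15252 − 4026 = -19278;  -54580 − 19278 = -73858
-600 − 48 = -648;  -4026 − 648 = -4674;  -19278 − 4674 = -23952;  -73858 − 23952 = -97810
-648 − 48 = -696;  -4674 − 696 = -5370;  -23952 − 5370 = -29322;  -97810 − 29322 = -127132
-696 − 48 = -744;  -5370 − 744 = -6114;  -29322 − 6114 = -35436;  -127132 − 35436 = -162568

-162568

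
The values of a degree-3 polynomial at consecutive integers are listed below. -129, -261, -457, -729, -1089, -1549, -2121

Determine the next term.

-2817

Δ: -132  -196  -272  -360  -460  -572
Δ²: -64  -76  -88  -100  -112
Δ³: -12  -12  -12  -12
Third differences constant at -12.
-112 − 12 = -124;  -572 − 124 = -696;  -2121 − 696 = -2817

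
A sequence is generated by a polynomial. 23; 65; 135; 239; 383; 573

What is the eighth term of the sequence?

D1: 42, 70, 104, 144, 190
D2: 28, 34, 40, 46
D3: 6, 6, 6
The third differences are constant (6).
46 + 6 = 52;  190 + 52 = 242;  573 + 242 = 815
52 + 6 = 58;  242 + 58 = 300;  815 + 300 = 1115

1115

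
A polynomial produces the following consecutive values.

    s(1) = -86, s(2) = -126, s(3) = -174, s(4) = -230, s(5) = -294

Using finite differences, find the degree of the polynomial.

2

First differences: -40, -48, -56, -64
Second differences: -8, -8, -8
The second differences are constant, so the polynomial has degree 2.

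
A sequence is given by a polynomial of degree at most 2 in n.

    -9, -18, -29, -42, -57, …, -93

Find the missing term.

-74

Using the first 5 terms:
-9  -11  -13  -15
-2  -2  -2
Constant second difference = -2.
Extend forward: -15 − 2 = -17;  -57 − 17 = -74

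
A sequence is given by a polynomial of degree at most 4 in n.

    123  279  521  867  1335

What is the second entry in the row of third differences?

18

Δ: 156, 242, 346, 468
Δ²: 86, 104, 122
Δ³: 18, 18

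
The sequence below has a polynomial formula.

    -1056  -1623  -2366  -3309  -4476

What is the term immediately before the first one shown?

-641

D1: -567  -743  -943  -1167
D2: -176  -200  -224
D3: -24  -24
The third differences are constant at -24.
Work back: -176 + 24 = -152;  -567 + 152 = -415;  -1056 + 415 = -641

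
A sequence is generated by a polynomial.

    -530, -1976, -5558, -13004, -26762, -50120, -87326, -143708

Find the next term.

-225794

D1: -1446 , -3582 , -7446 , -13758 , -23358 , -37206 , -56382
D2: -2136 , -3864 , -6312 , -9600 , -13848 , -19176
D3: -1728 , -2448 , -3288 , -4248 , -5328
D4: -720 , -840 , -960 , -1080
D5: -120 , -120 , -120
Constant fifth difference = -120, so extend:
-1080 − 120 = -1200;  -5328 − 1200 = -6528;  -19176 − 6528 = -25704;  -56382 − 25704 = -82086;  -143708 − 82086 = -225794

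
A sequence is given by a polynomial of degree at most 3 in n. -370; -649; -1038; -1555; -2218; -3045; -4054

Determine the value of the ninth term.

Δ: -279 , -389 , -517 , -663 , -827 , -1009
Δ²: -110 , -128 , -146 , -164 , -182
Δ³: -18 , -18 , -18 , -18
Constant third difference = -18, so extend:
-182 − 18 = -200;  -1009 − 200 = -1209;  -4054 − 1209 = -5263
-200 − 18 = -218;  -1209 − 218 = -1427;  -5263 − 1427 = -6690

-6690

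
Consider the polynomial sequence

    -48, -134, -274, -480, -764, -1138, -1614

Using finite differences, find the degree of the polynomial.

-86, -140, -206, -284, -374, -476
-54, -66, -78, -90, -102
-12, -12, -12, -12
The third differences are constant, so the polynomial has degree 3.

3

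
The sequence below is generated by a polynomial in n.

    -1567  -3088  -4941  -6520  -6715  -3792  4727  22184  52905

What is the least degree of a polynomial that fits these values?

First differences: -1521, -1853, -1579, -195, 2923, 8519, 17457, 30721
Second differences: -332, 274, 1384, 3118, 5596, 8938, 13264
Third differences: 606, 1110, 1734, 2478, 3342, 4326
Fourth differences: 504, 624, 744, 864, 984
Fifth differences: 120, 120, 120, 120
The fifth differences are constant, so the polynomial has degree 5.

5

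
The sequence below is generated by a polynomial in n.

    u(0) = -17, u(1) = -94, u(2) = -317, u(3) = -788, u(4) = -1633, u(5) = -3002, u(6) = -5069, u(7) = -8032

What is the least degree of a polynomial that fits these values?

4

-77, -223, -471, -845, -1369, -2067, -2963
-146, -248, -374, -524, -698, -896
-102, -126, -150, -174, -198
-24, -24, -24, -24
The fourth differences are constant, so the polynomial has degree 4.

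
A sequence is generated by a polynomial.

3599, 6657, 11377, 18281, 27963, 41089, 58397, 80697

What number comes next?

Δ: 3058  4720  6904  9682  13126  17308  22300
Δ²: 1662  2184  2778  3444  4182  4992
Δ³: 522  594  666  738  810
Δ⁴: 72  72  72  72
The fourth differences are constant (72).
810 + 72 = 882;  4992 + 882 = 5874;  22300 + 5874 = 28174;  80697 + 28174 = 108871

108871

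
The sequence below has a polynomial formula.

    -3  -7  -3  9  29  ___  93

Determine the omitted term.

Using the first 5 terms:
-4, 4, 12, 20
8, 8, 8
Constant second difference = 8.
Extend forward: 20 + 8 = 28;  29 + 28 = 57

57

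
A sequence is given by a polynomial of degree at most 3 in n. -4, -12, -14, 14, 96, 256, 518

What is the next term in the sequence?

Δ: -8  -2  28  82  160  262
Δ²: 6  30  54  78  102
Δ³: 24  24  24  24
The third differences are constant (24).
102 + 24 = 126;  262 + 126 = 388;  518 + 388 = 906

906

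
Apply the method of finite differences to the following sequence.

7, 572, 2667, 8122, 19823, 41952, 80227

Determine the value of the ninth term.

D1: 565  2095  5455  11701  22129  38275
D2: 1530  3360  6246  10428  16146
D3: 1830  2886  4182  5718
D4: 1056  1296  1536
D5: 240  240
Fifth differences constant at 240.
1536 + 240 = 1776;  5718 + 1776 = 7494;  16146 + 7494 = 23640;  38275 + 23640 = 61915;  80227 + 61915 = 142142
1776 + 240 = 2016;  7494 + 2016 = 9510;  23640 + 9510 = 33150;  61915 + 33150 = 95065;  142142 + 95065 = 237207

237207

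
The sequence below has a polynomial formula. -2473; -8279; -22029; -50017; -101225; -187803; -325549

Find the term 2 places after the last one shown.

-838857

-5806  -13750  -27988  -51208  -86578  -137746
-7944  -14238  -23220  -35370  -51168
-6294  -8982  -12150  -15798
-2688  -3168  -3648
-480  -480
Constant fifth difference = -480, so extend:
-3648 − 480 = -4128;  -15798 − 4128 = -19926;  -51168 − 19926 = -71094;  -137746 − 71094 = -208840;  -325549 − 208840 = -534389
-4128 − 480 = -4608;  -19926 − 4608 = -24534;  -71094 − 24534 = -95628;  -208840 − 95628 = -304468;  -534389 − 304468 = -838857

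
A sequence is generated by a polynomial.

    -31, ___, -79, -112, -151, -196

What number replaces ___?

Using the last 4 terms:
Δ: -33, -39, -45
Δ²: -6, -6
Constant second difference = -6.
Extend backward: -33 + 6 = -27;  -79 + 27 = -52

-52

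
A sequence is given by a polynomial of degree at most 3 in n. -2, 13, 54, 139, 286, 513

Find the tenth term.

First differences: 15  41  85  147  227
Second differences: 26  44  62  80
Third differences: 18  18  18
Constant third difference = 18, so extend:
80 + 18 = 98;  227 + 98 = 325;  513 + 325 = 838
98 + 18 = 116;  325 + 116 = 441;  838 + 441 = 1279
116 + 18 = 134;  441 + 134 = 575;  1279 + 575 = 1854
134 + 18 = 152;  575 + 152 = 727;  1854 + 727 = 2581

2581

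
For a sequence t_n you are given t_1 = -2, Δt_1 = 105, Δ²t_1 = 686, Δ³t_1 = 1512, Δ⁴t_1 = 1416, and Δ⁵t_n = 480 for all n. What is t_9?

Build the table forward from the leading diagonal:
Fifth differences: 480, 480, 480, 480, 480, 480, 480, 480, 480
Fourth differences: 1416, 1896, 2376, 2856, 3336, 3816, 4296, 4776, 5256
Third differences: 1512, 2928, 4824, 7200, 10056, 13392, 17208, 21504, 26280
Second differences: 686, 2198, 5126, 9950, 17150, 27206, 40598, 57806, 79310
First differences: 105, 791, 2989, 8115, 18065, 35215, 62421, 103019, 160825
t: -2, 103, 894, 3883, 11998, 30063, 65278, 127699, 230718

230718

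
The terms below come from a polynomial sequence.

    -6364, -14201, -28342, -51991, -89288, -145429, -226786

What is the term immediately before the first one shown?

-2443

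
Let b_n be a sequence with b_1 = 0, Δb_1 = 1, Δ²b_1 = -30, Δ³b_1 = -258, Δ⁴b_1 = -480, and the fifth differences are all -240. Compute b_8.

-31493

Build the table forward from the leading diagonal:
Fifth differences: -240  -240  -240  -240  -240  -240  -240  -240
Fourth differences: -480  -720  -960  -1200  -1440  -1680  -1920  -2160
Third differences: -258  -738  -1458  -2418  -3618  -5058  -6738  -8658
Second differences: -30  -288  -1026  -2484  -4902  -8520  -13578  -20316
First differences: 1  -29  -317  -1343  -3827  -8729  -17249  -30827
b: 0  1  -28  -345  -1688  -5515  -14244  -31493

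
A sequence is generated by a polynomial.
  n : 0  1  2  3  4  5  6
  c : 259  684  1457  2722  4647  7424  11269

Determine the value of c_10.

D1: 425  773  1265  1925  2777  3845
D2: 348  492  660  852  1068
D3: 144  168  192  216
D4: 24  24  24
Fourth differences constant at 24.
216 + 24 = 240;  1068 + 240 = 1308;  3845 + 1308 = 5153;  11269 + 5153 = 16422
240 + 24 = 264;  1308 + 264 = 1572;  5153 + 1572 = 6725;  16422 + 6725 = 23147
264 + 24 = 288;  1572 + 288 = 1860;  6725 + 1860 = 8585;  23147 + 8585 = 31732
288 + 24 = 312;  1860 + 312 = 2172;  8585 + 2172 = 10757;  31732 + 10757 = 42489

42489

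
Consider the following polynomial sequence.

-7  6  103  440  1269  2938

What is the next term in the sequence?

5891

First differences: 13  97  337  829  1669
Second differences: 84  240  492  840
Third differences: 156  252  348
Fourth differences: 96  96
The fourth differences are constant (96).
348 + 96 = 444;  840 + 444 = 1284;  1669 + 1284 = 2953;  2938 + 2953 = 5891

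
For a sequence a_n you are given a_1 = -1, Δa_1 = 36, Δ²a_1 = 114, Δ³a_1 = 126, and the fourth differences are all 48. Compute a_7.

Build the table forward from the leading diagonal:
Fourth differences: 48  48  48  48  48  48  48
Third differences: 126  174  222  270  318  366  414
Second differences: 114  240  414  636  906  1224  1590
First differences: 36  150  390  804  1440  2346  3570
a: -1  35  185  575  1379  2819  5165

5165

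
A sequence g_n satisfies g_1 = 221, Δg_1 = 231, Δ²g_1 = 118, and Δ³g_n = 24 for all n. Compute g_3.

801

Build the table forward from the leading diagonal:
Δ³: 24  24  24
Δ²: 118  142  166
Δ: 231  349  491
g: 221  452  801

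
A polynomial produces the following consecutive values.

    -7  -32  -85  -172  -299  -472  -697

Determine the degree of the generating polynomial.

3

Δ: -25, -53, -87, -127, -173, -225
Δ²: -28, -34, -40, -46, -52
Δ³: -6, -6, -6, -6
The third differences are constant, so the polynomial has degree 3.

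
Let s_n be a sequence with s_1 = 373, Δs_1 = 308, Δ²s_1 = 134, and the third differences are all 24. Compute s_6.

Build the table forward from the leading diagonal:
Third differences: 24  24  24  24  24  24
Second differences: 134  158  182  206  230  254
First differences: 308  442  600  782  988  1218
s: 373  681  1123  1723  2505  3493

3493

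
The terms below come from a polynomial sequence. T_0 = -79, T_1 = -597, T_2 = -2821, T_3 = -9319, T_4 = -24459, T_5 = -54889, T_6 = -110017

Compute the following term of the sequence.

-202491

D1: -518, -2224, -6498, -15140, -30430, -55128
D2: -1706, -4274, -8642, -15290, -24698
D3: -2568, -4368, -6648, -9408
D4: -1800, -2280, -2760
D5: -480, -480
Constant fifth difference = -480, so extend:
-2760 − 480 = -3240;  -9408 − 3240 = -12648;  -24698 − 12648 = -37346;  -55128 − 37346 = -92474;  -110017 − 92474 = -202491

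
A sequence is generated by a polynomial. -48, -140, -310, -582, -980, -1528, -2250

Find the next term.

Δ: -92 , -170 , -272 , -398 , -548 , -722
Δ²: -78 , -102 , -126 , -150 , -174
Δ³: -24 , -24 , -24 , -24
Third differences constant at -24.
-174 − 24 = -198;  -722 − 198 = -920;  -2250 − 920 = -3170

-3170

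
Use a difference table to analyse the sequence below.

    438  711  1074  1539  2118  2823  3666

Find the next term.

4659

Δ: 273, 363, 465, 579, 705, 843
Δ²: 90, 102, 114, 126, 138
Δ³: 12, 12, 12, 12
Third differences constant at 12.
138 + 12 = 150;  843 + 150 = 993;  3666 + 993 = 4659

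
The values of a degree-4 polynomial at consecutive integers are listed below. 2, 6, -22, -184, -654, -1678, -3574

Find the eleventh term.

-28758

4 , -28 , -162 , -470 , -1024 , -1896
-32 , -134 , -308 , -554 , -872
-102 , -174 , -246 , -318
-72 , -72 , -72
The fourth differences are constant (-72).
-318 − 72 = -390;  -872 − 390 = -1262;  -1896 − 1262 = -3158;  -3574 − 3158 = -6732
-390 − 72 = -462;  -1262 − 462 = -1724;  -3158 − 1724 = -4882;  -6732 − 4882 = -11614
-462 − 72 = -534;  -1724 − 534 = -2258;  -4882 − 2258 = -7140;  -11614 − 7140 = -18754
-534 − 72 = -606;  -2258 − 606 = -2864;  -7140 − 2864 = -10004;  -18754 − 10004 = -28758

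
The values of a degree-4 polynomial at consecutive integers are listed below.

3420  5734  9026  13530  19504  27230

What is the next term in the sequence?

37014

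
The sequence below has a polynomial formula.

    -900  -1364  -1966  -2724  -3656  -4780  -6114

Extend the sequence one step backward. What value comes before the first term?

Δ: -464, -602, -758, -932, -1124, -1334
Δ²: -138, -156, -174, -192, -210
Δ³: -18, -18, -18, -18
The third differences are constant at -18.
Work back: -138 + 18 = -120;  -464 + 120 = -344;  -900 + 344 = -556

-556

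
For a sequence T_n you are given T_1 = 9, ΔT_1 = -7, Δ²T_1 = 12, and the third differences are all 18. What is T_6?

Build the table forward from the leading diagonal:
D3: 18  18  18  18  18  18
D2: 12  30  48  66  84  102
D1: -7  5  35  83  149  233
T: 9  2  7  42  125  274

274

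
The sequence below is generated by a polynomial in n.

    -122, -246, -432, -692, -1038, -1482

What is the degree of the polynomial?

3

Δ: -124, -186, -260, -346, -444
Δ²: -62, -74, -86, -98
Δ³: -12, -12, -12
The third differences are constant, so the polynomial has degree 3.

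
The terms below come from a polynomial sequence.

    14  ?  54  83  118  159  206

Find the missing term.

Using the last 5 terms:
Δ: 29  35  41  47
Δ²: 6  6  6
Constant second difference = 6.
Extend backward: 29 − 6 = 23;  54 − 23 = 31

31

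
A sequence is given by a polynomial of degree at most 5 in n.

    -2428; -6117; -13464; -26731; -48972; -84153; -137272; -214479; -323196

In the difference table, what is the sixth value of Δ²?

Δ: -3689, -7347, -13267, -22241, -35181, -53119, -77207, -108717
Δ²: -3658, -5920, -8974, -12940, -17938, -24088, -31510
Δ³: -2262, -3054, -3966, -4998, -6150, -7422
Δ⁴: -792, -912, -1032, -1152, -1272
Δ⁵: -120, -120, -120, -120

-24088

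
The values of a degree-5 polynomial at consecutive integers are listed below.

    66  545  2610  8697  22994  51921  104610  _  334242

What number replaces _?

193385

Using the first 7 terms:
Δ: 479  2065  6087  14297  28927  52689
Δ²: 1586  4022  8210  14630  23762
Δ³: 2436  4188  6420  9132
Δ⁴: 1752  2232  2712
Δ⁵: 480  480
Constant fifth difference = 480.
Extend forward: 2712 + 480 = 3192;  9132 + 3192 = 12324;  23762 + 12324 = 36086;  52689 + 36086 = 88775;  104610 + 88775 = 193385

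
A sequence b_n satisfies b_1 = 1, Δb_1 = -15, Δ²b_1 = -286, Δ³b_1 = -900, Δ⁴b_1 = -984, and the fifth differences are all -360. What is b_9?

Build the table forward from the leading diagonal:
Δ⁵: -360, -360, -360, -360, -360, -360, -360, -360, -360
Δ⁴: -984, -1344, -1704, -2064, -2424, -2784, -3144, -3504, -3864
Δ³: -900, -1884, -3228, -4932, -6996, -9420, -12204, -15348, -18852
Δ²: -286, -1186, -3070, -6298, -11230, -18226, -27646, -39850, -55198
Δ: -15, -301, -1487, -4557, -10855, -22085, -40311, -67957, -107807
b: 1, -14, -315, -1802, -6359, -17214, -39299, -79610, -147567

-147567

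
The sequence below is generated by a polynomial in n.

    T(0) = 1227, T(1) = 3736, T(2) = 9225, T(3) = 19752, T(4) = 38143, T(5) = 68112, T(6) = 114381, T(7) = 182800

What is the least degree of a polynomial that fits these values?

Δ: 2509, 5489, 10527, 18391, 29969, 46269, 68419
Δ²: 2980, 5038, 7864, 11578, 16300, 22150
Δ³: 2058, 2826, 3714, 4722, 5850
Δ⁴: 768, 888, 1008, 1128
Δ⁵: 120, 120, 120
The fifth differences are constant, so the polynomial has degree 5.

5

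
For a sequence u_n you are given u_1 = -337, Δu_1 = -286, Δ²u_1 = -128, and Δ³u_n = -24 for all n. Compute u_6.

-3287

Build the table forward from the leading diagonal:
Third differences: -24, -24, -24, -24, -24, -24
Second differences: -128, -152, -176, -200, -224, -248
First differences: -286, -414, -566, -742, -942, -1166
u: -337, -623, -1037, -1603, -2345, -3287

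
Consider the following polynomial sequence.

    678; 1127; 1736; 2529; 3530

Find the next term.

449, 609, 793, 1001
160, 184, 208
24, 24
Constant third difference = 24, so extend:
208 + 24 = 232;  1001 + 232 = 1233;  3530 + 1233 = 4763

4763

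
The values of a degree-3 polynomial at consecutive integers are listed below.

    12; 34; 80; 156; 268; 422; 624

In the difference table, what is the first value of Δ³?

6

D1: 22, 46, 76, 112, 154, 202
D2: 24, 30, 36, 42, 48
D3: 6, 6, 6, 6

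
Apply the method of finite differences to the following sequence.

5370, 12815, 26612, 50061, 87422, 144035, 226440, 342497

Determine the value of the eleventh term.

993500

Δ: 7445, 13797, 23449, 37361, 56613, 82405, 116057
Δ²: 6352, 9652, 13912, 19252, 25792, 33652
Δ³: 3300, 4260, 5340, 6540, 7860
Δ⁴: 960, 1080, 1200, 1320
Δ⁵: 120, 120, 120
Constant fifth difference = 120, so extend:
1320 + 120 = 1440;  7860 + 1440 = 9300;  33652 + 9300 = 42952;  116057 + 42952 = 159009;  342497 + 159009 = 501506
1440 + 120 = 1560;  9300 + 1560 = 10860;  42952 + 10860 = 53812;  159009 + 53812 = 212821;  501506 + 212821 = 714327
1560 + 120 = 1680;  10860 + 1680 = 12540;  53812 + 12540 = 66352;  212821 + 66352 = 279173;  714327 + 279173 = 993500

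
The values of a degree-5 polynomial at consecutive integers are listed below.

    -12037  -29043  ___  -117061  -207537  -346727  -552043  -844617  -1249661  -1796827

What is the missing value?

-61247

Using the last 7 terms:
First differences: -90476, -139190, -205316, -292574, -405044, -547166
Second differences: -48714, -66126, -87258, -112470, -142122
Third differences: -17412, -21132, -25212, -29652
Fourth differences: -3720, -4080, -4440
Fifth differences: -360, -360
Constant fifth difference = -360.
Extend backward: -3720 + 360 = -3360;  -17412 + 3360 = -14052;  -48714 + 14052 = -34662;  -90476 + 34662 = -55814;  -117061 + 55814 = -61247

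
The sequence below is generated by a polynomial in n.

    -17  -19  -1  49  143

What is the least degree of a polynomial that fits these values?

-2, 18, 50, 94
20, 32, 44
12, 12
The third differences are constant, so the polynomial has degree 3.

3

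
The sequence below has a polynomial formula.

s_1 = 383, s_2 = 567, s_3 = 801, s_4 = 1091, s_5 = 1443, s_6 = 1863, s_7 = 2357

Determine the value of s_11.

Δ: 184, 234, 290, 352, 420, 494
Δ²: 50, 56, 62, 68, 74
Δ³: 6, 6, 6, 6
Third differences constant at 6.
74 + 6 = 80;  494 + 80 = 574;  2357 + 574 = 2931
80 + 6 = 86;  574 + 86 = 660;  2931 + 660 = 3591
86 + 6 = 92;  660 + 92 = 752;  3591 + 752 = 4343
92 + 6 = 98;  752 + 98 = 850;  4343 + 850 = 5193

5193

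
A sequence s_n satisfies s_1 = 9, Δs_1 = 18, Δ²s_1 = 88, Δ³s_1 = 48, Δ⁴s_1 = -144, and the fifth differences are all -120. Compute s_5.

657

Build the table forward from the leading diagonal:
Fifth differences: -120  -120  -120  -120  -120
Fourth differences: -144  -264  -384  -504  -624
Third differences: 48  -96  -360  -744  -1248
Second differences: 88  136  40  -320  -1064
First differences: 18  106  242  282  -38
s: 9  27  133  375  657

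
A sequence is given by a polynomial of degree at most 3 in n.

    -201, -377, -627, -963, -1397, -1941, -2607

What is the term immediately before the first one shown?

D1: -176, -250, -336, -434, -544, -666
D2: -74, -86, -98, -110, -122
D3: -12, -12, -12, -12
The third differences are constant at -12.
Work back: -74 + 12 = -62;  -176 + 62 = -114;  -201 + 114 = -87

-87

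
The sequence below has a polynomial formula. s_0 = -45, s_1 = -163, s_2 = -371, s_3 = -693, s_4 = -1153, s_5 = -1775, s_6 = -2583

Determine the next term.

-3601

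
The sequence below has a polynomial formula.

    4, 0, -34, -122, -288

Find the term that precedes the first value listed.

2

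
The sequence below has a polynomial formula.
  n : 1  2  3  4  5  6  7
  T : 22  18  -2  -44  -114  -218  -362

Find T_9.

-794

-4, -20, -42, -70, -104, -144
-16, -22, -28, -34, -40
-6, -6, -6, -6
Constant third difference = -6, so extend:
-40 − 6 = -46;  -144 − 46 = -190;  -362 − 190 = -552
-46 − 6 = -52;  -190 − 52 = -242;  -552 − 242 = -794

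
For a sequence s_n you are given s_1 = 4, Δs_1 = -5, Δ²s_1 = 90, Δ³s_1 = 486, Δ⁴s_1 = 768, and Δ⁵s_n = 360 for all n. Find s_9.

Build the table forward from the leading diagonal:
Fifth differences: 360, 360, 360, 360, 360, 360, 360, 360, 360
Fourth differences: 768, 1128, 1488, 1848, 2208, 2568, 2928, 3288, 3648
Third differences: 486, 1254, 2382, 3870, 5718, 7926, 10494, 13422, 16710
Second differences: 90, 576, 1830, 4212, 8082, 13800, 21726, 32220, 45642
First differences: -5, 85, 661, 2491, 6703, 14785, 28585, 50311, 82531
s: 4, -1, 84, 745, 3236, 9939, 24724, 53309, 103620

103620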